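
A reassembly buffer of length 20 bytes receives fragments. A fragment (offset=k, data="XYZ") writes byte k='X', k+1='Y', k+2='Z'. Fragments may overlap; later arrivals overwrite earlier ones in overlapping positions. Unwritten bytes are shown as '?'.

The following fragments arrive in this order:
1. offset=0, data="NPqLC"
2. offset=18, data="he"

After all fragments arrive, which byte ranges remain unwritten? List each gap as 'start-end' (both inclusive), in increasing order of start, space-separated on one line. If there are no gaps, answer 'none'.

Answer: 5-17

Derivation:
Fragment 1: offset=0 len=5
Fragment 2: offset=18 len=2
Gaps: 5-17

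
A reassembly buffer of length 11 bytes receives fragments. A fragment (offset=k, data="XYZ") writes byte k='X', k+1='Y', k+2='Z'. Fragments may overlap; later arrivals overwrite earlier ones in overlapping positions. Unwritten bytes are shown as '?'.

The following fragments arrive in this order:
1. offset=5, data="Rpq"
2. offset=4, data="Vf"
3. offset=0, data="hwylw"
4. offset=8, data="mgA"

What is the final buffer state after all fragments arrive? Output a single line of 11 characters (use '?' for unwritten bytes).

Fragment 1: offset=5 data="Rpq" -> buffer=?????Rpq???
Fragment 2: offset=4 data="Vf" -> buffer=????Vfpq???
Fragment 3: offset=0 data="hwylw" -> buffer=hwylwfpq???
Fragment 4: offset=8 data="mgA" -> buffer=hwylwfpqmgA

Answer: hwylwfpqmgA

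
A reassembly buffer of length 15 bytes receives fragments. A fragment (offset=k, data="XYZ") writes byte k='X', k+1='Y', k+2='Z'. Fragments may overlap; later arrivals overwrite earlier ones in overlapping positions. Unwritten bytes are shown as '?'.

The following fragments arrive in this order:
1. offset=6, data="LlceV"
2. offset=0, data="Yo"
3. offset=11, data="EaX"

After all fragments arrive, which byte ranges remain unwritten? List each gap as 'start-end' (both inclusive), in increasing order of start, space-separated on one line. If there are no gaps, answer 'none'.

Answer: 2-5 14-14

Derivation:
Fragment 1: offset=6 len=5
Fragment 2: offset=0 len=2
Fragment 3: offset=11 len=3
Gaps: 2-5 14-14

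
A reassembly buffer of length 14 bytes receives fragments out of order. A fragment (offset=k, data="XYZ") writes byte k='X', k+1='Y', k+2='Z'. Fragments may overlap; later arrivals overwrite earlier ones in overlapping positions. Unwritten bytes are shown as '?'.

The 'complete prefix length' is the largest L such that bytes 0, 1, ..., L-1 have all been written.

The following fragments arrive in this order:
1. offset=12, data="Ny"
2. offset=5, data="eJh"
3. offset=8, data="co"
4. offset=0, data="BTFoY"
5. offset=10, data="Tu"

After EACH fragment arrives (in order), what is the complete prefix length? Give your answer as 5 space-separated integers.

Answer: 0 0 0 10 14

Derivation:
Fragment 1: offset=12 data="Ny" -> buffer=????????????Ny -> prefix_len=0
Fragment 2: offset=5 data="eJh" -> buffer=?????eJh????Ny -> prefix_len=0
Fragment 3: offset=8 data="co" -> buffer=?????eJhco??Ny -> prefix_len=0
Fragment 4: offset=0 data="BTFoY" -> buffer=BTFoYeJhco??Ny -> prefix_len=10
Fragment 5: offset=10 data="Tu" -> buffer=BTFoYeJhcoTuNy -> prefix_len=14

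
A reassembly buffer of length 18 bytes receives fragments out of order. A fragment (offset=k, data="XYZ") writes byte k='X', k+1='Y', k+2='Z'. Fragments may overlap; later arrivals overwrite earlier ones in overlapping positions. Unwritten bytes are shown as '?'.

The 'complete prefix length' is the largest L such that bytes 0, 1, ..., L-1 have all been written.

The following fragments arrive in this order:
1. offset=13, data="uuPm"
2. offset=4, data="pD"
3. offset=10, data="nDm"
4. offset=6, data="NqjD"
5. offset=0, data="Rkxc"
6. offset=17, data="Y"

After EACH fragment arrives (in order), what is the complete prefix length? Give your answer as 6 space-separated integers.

Answer: 0 0 0 0 17 18

Derivation:
Fragment 1: offset=13 data="uuPm" -> buffer=?????????????uuPm? -> prefix_len=0
Fragment 2: offset=4 data="pD" -> buffer=????pD???????uuPm? -> prefix_len=0
Fragment 3: offset=10 data="nDm" -> buffer=????pD????nDmuuPm? -> prefix_len=0
Fragment 4: offset=6 data="NqjD" -> buffer=????pDNqjDnDmuuPm? -> prefix_len=0
Fragment 5: offset=0 data="Rkxc" -> buffer=RkxcpDNqjDnDmuuPm? -> prefix_len=17
Fragment 6: offset=17 data="Y" -> buffer=RkxcpDNqjDnDmuuPmY -> prefix_len=18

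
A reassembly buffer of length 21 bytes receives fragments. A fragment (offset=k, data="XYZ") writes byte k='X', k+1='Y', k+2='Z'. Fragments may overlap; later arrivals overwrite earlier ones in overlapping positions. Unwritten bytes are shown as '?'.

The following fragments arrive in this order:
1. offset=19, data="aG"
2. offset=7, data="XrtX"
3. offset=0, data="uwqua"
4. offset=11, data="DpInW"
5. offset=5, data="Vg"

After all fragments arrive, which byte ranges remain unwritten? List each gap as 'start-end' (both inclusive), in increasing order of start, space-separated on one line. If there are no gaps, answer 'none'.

Fragment 1: offset=19 len=2
Fragment 2: offset=7 len=4
Fragment 3: offset=0 len=5
Fragment 4: offset=11 len=5
Fragment 5: offset=5 len=2
Gaps: 16-18

Answer: 16-18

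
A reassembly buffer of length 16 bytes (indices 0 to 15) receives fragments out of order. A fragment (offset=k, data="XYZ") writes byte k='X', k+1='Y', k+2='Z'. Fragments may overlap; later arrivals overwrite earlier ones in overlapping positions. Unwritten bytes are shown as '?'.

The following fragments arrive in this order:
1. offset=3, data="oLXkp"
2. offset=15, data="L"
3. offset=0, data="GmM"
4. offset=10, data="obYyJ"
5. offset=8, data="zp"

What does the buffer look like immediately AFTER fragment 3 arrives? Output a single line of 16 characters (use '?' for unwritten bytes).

Answer: GmMoLXkp???????L

Derivation:
Fragment 1: offset=3 data="oLXkp" -> buffer=???oLXkp????????
Fragment 2: offset=15 data="L" -> buffer=???oLXkp???????L
Fragment 3: offset=0 data="GmM" -> buffer=GmMoLXkp???????L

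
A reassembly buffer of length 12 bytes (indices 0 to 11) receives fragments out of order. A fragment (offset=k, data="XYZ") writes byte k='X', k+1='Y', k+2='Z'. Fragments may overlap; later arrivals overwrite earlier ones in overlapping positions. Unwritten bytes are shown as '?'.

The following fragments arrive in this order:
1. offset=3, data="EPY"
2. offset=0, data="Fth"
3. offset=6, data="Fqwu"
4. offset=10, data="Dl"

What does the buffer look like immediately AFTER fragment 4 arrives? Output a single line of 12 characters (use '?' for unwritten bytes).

Answer: FthEPYFqwuDl

Derivation:
Fragment 1: offset=3 data="EPY" -> buffer=???EPY??????
Fragment 2: offset=0 data="Fth" -> buffer=FthEPY??????
Fragment 3: offset=6 data="Fqwu" -> buffer=FthEPYFqwu??
Fragment 4: offset=10 data="Dl" -> buffer=FthEPYFqwuDl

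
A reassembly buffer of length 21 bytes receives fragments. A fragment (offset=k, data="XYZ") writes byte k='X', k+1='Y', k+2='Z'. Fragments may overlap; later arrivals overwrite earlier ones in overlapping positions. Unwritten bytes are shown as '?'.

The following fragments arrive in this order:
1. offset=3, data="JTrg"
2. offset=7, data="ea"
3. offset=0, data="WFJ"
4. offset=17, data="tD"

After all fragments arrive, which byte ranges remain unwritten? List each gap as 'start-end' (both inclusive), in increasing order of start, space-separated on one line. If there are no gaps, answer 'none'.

Fragment 1: offset=3 len=4
Fragment 2: offset=7 len=2
Fragment 3: offset=0 len=3
Fragment 4: offset=17 len=2
Gaps: 9-16 19-20

Answer: 9-16 19-20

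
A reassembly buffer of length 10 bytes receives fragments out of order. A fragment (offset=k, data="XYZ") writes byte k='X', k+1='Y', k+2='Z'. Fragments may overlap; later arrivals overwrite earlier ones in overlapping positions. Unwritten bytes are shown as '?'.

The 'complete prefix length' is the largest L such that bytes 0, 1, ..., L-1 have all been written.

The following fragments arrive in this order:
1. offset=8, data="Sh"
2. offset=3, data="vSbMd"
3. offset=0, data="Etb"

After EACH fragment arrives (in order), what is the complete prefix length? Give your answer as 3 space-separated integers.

Fragment 1: offset=8 data="Sh" -> buffer=????????Sh -> prefix_len=0
Fragment 2: offset=3 data="vSbMd" -> buffer=???vSbMdSh -> prefix_len=0
Fragment 3: offset=0 data="Etb" -> buffer=EtbvSbMdSh -> prefix_len=10

Answer: 0 0 10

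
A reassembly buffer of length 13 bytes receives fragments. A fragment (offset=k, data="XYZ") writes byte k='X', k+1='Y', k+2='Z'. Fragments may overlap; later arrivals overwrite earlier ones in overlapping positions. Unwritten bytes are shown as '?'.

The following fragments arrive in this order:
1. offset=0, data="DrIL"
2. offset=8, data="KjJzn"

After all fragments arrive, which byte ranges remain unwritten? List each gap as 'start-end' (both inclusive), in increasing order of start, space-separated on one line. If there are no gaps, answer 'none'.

Answer: 4-7

Derivation:
Fragment 1: offset=0 len=4
Fragment 2: offset=8 len=5
Gaps: 4-7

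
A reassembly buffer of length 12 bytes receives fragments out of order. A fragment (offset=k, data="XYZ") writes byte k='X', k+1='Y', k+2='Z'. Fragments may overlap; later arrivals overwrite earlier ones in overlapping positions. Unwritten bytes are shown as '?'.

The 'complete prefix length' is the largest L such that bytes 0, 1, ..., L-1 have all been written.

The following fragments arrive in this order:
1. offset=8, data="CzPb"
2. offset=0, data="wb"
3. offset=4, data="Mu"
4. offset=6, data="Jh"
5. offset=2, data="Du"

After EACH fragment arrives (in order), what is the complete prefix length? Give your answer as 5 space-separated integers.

Answer: 0 2 2 2 12

Derivation:
Fragment 1: offset=8 data="CzPb" -> buffer=????????CzPb -> prefix_len=0
Fragment 2: offset=0 data="wb" -> buffer=wb??????CzPb -> prefix_len=2
Fragment 3: offset=4 data="Mu" -> buffer=wb??Mu??CzPb -> prefix_len=2
Fragment 4: offset=6 data="Jh" -> buffer=wb??MuJhCzPb -> prefix_len=2
Fragment 5: offset=2 data="Du" -> buffer=wbDuMuJhCzPb -> prefix_len=12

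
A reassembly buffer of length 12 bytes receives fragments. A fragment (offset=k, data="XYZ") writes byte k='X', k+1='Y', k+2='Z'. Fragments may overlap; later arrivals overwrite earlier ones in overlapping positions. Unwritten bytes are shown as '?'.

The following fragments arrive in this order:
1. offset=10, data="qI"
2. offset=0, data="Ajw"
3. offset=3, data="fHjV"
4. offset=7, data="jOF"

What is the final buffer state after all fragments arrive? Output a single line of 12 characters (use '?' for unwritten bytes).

Answer: AjwfHjVjOFqI

Derivation:
Fragment 1: offset=10 data="qI" -> buffer=??????????qI
Fragment 2: offset=0 data="Ajw" -> buffer=Ajw???????qI
Fragment 3: offset=3 data="fHjV" -> buffer=AjwfHjV???qI
Fragment 4: offset=7 data="jOF" -> buffer=AjwfHjVjOFqI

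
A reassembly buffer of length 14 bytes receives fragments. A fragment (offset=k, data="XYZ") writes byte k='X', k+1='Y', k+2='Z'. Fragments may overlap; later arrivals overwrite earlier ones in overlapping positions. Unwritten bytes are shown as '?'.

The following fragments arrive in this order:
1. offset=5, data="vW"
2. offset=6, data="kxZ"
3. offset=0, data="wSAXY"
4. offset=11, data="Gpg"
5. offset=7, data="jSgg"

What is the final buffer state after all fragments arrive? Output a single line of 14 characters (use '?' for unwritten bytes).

Fragment 1: offset=5 data="vW" -> buffer=?????vW???????
Fragment 2: offset=6 data="kxZ" -> buffer=?????vkxZ?????
Fragment 3: offset=0 data="wSAXY" -> buffer=wSAXYvkxZ?????
Fragment 4: offset=11 data="Gpg" -> buffer=wSAXYvkxZ??Gpg
Fragment 5: offset=7 data="jSgg" -> buffer=wSAXYvkjSggGpg

Answer: wSAXYvkjSggGpg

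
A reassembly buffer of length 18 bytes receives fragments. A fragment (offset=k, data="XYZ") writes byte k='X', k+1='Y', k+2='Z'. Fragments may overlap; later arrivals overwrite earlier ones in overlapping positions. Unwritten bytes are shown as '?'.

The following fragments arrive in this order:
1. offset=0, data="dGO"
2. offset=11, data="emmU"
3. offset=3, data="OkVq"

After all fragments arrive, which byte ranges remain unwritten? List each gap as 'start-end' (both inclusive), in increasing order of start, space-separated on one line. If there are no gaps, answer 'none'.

Answer: 7-10 15-17

Derivation:
Fragment 1: offset=0 len=3
Fragment 2: offset=11 len=4
Fragment 3: offset=3 len=4
Gaps: 7-10 15-17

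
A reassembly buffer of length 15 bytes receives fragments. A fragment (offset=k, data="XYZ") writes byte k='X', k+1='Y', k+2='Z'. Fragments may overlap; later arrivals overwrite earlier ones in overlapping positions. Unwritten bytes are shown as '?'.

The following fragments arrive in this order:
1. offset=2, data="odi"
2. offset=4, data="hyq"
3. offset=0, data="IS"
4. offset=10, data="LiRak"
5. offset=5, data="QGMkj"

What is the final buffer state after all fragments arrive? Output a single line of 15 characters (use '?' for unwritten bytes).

Answer: ISodhQGMkjLiRak

Derivation:
Fragment 1: offset=2 data="odi" -> buffer=??odi??????????
Fragment 2: offset=4 data="hyq" -> buffer=??odhyq????????
Fragment 3: offset=0 data="IS" -> buffer=ISodhyq????????
Fragment 4: offset=10 data="LiRak" -> buffer=ISodhyq???LiRak
Fragment 5: offset=5 data="QGMkj" -> buffer=ISodhQGMkjLiRak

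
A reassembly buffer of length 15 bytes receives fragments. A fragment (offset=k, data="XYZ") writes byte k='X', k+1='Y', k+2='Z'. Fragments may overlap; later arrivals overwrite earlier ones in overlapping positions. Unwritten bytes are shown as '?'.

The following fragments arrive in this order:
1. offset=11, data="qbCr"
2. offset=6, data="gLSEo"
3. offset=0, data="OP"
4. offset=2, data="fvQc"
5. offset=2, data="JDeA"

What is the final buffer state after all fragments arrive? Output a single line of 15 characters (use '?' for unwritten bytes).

Fragment 1: offset=11 data="qbCr" -> buffer=???????????qbCr
Fragment 2: offset=6 data="gLSEo" -> buffer=??????gLSEoqbCr
Fragment 3: offset=0 data="OP" -> buffer=OP????gLSEoqbCr
Fragment 4: offset=2 data="fvQc" -> buffer=OPfvQcgLSEoqbCr
Fragment 5: offset=2 data="JDeA" -> buffer=OPJDeAgLSEoqbCr

Answer: OPJDeAgLSEoqbCr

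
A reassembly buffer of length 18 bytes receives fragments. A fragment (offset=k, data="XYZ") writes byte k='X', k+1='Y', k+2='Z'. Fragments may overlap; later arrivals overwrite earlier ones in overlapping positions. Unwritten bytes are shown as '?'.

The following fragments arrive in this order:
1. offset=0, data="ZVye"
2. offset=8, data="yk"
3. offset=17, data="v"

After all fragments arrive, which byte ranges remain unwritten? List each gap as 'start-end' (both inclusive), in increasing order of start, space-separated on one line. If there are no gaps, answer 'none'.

Fragment 1: offset=0 len=4
Fragment 2: offset=8 len=2
Fragment 3: offset=17 len=1
Gaps: 4-7 10-16

Answer: 4-7 10-16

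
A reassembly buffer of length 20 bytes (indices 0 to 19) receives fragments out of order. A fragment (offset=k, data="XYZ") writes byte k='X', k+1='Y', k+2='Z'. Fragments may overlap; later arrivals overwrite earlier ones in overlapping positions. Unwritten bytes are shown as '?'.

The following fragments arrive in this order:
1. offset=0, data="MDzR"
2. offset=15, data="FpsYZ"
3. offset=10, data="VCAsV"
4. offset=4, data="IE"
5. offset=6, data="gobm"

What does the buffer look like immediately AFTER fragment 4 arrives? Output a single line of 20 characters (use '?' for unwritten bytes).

Fragment 1: offset=0 data="MDzR" -> buffer=MDzR????????????????
Fragment 2: offset=15 data="FpsYZ" -> buffer=MDzR???????????FpsYZ
Fragment 3: offset=10 data="VCAsV" -> buffer=MDzR??????VCAsVFpsYZ
Fragment 4: offset=4 data="IE" -> buffer=MDzRIE????VCAsVFpsYZ

Answer: MDzRIE????VCAsVFpsYZ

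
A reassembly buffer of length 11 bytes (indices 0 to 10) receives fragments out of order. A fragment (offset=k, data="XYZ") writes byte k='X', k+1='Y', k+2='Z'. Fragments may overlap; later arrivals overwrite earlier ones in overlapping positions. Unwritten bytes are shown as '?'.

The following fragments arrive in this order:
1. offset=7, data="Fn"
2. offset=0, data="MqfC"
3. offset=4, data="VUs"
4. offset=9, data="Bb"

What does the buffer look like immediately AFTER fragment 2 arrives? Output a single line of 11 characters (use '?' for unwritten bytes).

Answer: MqfC???Fn??

Derivation:
Fragment 1: offset=7 data="Fn" -> buffer=???????Fn??
Fragment 2: offset=0 data="MqfC" -> buffer=MqfC???Fn??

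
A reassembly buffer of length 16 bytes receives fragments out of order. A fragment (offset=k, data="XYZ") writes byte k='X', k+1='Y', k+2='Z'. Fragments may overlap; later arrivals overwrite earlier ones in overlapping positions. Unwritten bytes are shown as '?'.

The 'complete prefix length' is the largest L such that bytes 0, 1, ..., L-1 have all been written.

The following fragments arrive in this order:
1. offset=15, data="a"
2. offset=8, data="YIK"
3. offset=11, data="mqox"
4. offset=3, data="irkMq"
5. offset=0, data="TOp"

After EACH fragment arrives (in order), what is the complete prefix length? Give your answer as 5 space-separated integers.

Answer: 0 0 0 0 16

Derivation:
Fragment 1: offset=15 data="a" -> buffer=???????????????a -> prefix_len=0
Fragment 2: offset=8 data="YIK" -> buffer=????????YIK????a -> prefix_len=0
Fragment 3: offset=11 data="mqox" -> buffer=????????YIKmqoxa -> prefix_len=0
Fragment 4: offset=3 data="irkMq" -> buffer=???irkMqYIKmqoxa -> prefix_len=0
Fragment 5: offset=0 data="TOp" -> buffer=TOpirkMqYIKmqoxa -> prefix_len=16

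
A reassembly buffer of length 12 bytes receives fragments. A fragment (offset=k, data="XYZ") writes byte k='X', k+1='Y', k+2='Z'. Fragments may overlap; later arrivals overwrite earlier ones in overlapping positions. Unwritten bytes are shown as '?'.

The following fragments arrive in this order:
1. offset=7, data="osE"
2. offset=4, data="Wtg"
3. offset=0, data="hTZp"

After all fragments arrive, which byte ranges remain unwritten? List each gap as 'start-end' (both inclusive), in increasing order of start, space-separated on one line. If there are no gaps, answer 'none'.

Fragment 1: offset=7 len=3
Fragment 2: offset=4 len=3
Fragment 3: offset=0 len=4
Gaps: 10-11

Answer: 10-11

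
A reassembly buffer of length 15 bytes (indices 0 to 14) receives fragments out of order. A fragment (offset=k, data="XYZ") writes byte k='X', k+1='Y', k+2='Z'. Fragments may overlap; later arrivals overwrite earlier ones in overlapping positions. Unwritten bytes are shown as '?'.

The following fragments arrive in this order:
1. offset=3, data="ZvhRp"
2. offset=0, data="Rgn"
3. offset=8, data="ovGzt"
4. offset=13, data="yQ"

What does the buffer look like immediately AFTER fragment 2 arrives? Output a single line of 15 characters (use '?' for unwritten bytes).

Answer: RgnZvhRp???????

Derivation:
Fragment 1: offset=3 data="ZvhRp" -> buffer=???ZvhRp???????
Fragment 2: offset=0 data="Rgn" -> buffer=RgnZvhRp???????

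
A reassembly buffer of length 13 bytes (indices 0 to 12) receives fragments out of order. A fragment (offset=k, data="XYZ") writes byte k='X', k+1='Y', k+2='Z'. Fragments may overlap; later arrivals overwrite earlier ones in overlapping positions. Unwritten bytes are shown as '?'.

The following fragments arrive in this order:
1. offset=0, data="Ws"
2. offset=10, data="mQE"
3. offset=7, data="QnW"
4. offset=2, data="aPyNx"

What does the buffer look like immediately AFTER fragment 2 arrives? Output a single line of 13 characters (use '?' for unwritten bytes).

Fragment 1: offset=0 data="Ws" -> buffer=Ws???????????
Fragment 2: offset=10 data="mQE" -> buffer=Ws????????mQE

Answer: Ws????????mQE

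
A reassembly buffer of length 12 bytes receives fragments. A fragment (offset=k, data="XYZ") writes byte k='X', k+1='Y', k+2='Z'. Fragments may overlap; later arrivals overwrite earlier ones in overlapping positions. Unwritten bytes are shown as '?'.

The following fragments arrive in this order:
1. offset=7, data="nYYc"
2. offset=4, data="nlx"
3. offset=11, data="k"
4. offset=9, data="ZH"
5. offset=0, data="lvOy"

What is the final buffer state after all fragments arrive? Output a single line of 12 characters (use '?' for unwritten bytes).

Fragment 1: offset=7 data="nYYc" -> buffer=???????nYYc?
Fragment 2: offset=4 data="nlx" -> buffer=????nlxnYYc?
Fragment 3: offset=11 data="k" -> buffer=????nlxnYYck
Fragment 4: offset=9 data="ZH" -> buffer=????nlxnYZHk
Fragment 5: offset=0 data="lvOy" -> buffer=lvOynlxnYZHk

Answer: lvOynlxnYZHk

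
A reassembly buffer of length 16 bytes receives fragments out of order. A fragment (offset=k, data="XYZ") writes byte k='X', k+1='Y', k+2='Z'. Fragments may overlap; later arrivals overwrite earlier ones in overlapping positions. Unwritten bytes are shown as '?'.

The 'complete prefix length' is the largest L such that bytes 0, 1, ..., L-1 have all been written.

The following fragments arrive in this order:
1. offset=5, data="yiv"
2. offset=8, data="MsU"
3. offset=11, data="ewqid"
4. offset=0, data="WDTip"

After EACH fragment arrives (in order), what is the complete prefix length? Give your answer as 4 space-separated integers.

Fragment 1: offset=5 data="yiv" -> buffer=?????yiv???????? -> prefix_len=0
Fragment 2: offset=8 data="MsU" -> buffer=?????yivMsU????? -> prefix_len=0
Fragment 3: offset=11 data="ewqid" -> buffer=?????yivMsUewqid -> prefix_len=0
Fragment 4: offset=0 data="WDTip" -> buffer=WDTipyivMsUewqid -> prefix_len=16

Answer: 0 0 0 16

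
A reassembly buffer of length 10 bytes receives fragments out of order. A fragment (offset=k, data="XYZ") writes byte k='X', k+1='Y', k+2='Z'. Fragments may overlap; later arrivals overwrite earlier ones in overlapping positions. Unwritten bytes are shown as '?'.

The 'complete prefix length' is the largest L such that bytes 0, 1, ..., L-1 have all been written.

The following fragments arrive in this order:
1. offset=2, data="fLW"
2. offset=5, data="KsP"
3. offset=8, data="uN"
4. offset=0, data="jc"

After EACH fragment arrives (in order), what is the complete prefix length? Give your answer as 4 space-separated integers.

Fragment 1: offset=2 data="fLW" -> buffer=??fLW????? -> prefix_len=0
Fragment 2: offset=5 data="KsP" -> buffer=??fLWKsP?? -> prefix_len=0
Fragment 3: offset=8 data="uN" -> buffer=??fLWKsPuN -> prefix_len=0
Fragment 4: offset=0 data="jc" -> buffer=jcfLWKsPuN -> prefix_len=10

Answer: 0 0 0 10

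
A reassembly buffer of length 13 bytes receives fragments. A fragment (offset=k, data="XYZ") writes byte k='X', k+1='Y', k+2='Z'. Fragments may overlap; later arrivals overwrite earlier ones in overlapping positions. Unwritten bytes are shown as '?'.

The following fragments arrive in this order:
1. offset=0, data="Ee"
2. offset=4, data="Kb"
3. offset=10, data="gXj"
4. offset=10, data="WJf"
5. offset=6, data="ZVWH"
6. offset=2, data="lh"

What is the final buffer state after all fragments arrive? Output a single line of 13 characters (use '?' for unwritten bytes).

Answer: EelhKbZVWHWJf

Derivation:
Fragment 1: offset=0 data="Ee" -> buffer=Ee???????????
Fragment 2: offset=4 data="Kb" -> buffer=Ee??Kb???????
Fragment 3: offset=10 data="gXj" -> buffer=Ee??Kb????gXj
Fragment 4: offset=10 data="WJf" -> buffer=Ee??Kb????WJf
Fragment 5: offset=6 data="ZVWH" -> buffer=Ee??KbZVWHWJf
Fragment 6: offset=2 data="lh" -> buffer=EelhKbZVWHWJf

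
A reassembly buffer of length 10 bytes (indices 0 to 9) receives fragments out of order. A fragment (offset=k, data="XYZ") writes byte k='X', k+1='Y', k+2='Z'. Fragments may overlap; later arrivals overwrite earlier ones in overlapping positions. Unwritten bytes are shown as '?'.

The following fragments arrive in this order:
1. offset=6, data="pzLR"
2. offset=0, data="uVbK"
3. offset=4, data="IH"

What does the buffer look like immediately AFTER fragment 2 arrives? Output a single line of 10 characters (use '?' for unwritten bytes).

Fragment 1: offset=6 data="pzLR" -> buffer=??????pzLR
Fragment 2: offset=0 data="uVbK" -> buffer=uVbK??pzLR

Answer: uVbK??pzLR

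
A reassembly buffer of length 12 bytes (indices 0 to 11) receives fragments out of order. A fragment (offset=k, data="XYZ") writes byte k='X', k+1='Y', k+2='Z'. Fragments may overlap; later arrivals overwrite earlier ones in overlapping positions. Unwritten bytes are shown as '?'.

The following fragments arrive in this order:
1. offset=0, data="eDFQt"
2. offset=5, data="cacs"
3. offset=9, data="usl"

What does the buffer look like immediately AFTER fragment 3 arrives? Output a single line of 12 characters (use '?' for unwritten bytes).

Fragment 1: offset=0 data="eDFQt" -> buffer=eDFQt???????
Fragment 2: offset=5 data="cacs" -> buffer=eDFQtcacs???
Fragment 3: offset=9 data="usl" -> buffer=eDFQtcacsusl

Answer: eDFQtcacsusl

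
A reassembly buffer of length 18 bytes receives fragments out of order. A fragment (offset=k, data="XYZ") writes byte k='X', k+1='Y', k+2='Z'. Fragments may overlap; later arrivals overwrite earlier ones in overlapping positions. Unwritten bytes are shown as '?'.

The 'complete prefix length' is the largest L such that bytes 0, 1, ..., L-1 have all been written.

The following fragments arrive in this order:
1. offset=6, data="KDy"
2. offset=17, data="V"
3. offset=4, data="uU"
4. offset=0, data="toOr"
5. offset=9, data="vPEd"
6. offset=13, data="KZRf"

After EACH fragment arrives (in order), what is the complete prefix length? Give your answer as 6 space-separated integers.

Fragment 1: offset=6 data="KDy" -> buffer=??????KDy????????? -> prefix_len=0
Fragment 2: offset=17 data="V" -> buffer=??????KDy????????V -> prefix_len=0
Fragment 3: offset=4 data="uU" -> buffer=????uUKDy????????V -> prefix_len=0
Fragment 4: offset=0 data="toOr" -> buffer=toOruUKDy????????V -> prefix_len=9
Fragment 5: offset=9 data="vPEd" -> buffer=toOruUKDyvPEd????V -> prefix_len=13
Fragment 6: offset=13 data="KZRf" -> buffer=toOruUKDyvPEdKZRfV -> prefix_len=18

Answer: 0 0 0 9 13 18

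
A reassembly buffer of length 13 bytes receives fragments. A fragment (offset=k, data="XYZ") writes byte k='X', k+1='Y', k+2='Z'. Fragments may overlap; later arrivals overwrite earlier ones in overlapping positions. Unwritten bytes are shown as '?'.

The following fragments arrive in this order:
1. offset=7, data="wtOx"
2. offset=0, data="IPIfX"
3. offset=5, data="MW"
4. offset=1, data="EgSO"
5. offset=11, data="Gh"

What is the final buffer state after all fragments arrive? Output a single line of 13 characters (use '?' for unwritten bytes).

Answer: IEgSOMWwtOxGh

Derivation:
Fragment 1: offset=7 data="wtOx" -> buffer=???????wtOx??
Fragment 2: offset=0 data="IPIfX" -> buffer=IPIfX??wtOx??
Fragment 3: offset=5 data="MW" -> buffer=IPIfXMWwtOx??
Fragment 4: offset=1 data="EgSO" -> buffer=IEgSOMWwtOx??
Fragment 5: offset=11 data="Gh" -> buffer=IEgSOMWwtOxGh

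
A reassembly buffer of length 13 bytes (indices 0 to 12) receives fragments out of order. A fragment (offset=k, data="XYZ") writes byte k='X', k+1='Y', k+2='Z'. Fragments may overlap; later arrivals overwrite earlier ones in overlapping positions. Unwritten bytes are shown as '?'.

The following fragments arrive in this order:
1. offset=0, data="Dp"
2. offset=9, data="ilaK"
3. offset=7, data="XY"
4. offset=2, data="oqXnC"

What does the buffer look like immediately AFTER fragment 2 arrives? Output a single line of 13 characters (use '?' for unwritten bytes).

Answer: Dp???????ilaK

Derivation:
Fragment 1: offset=0 data="Dp" -> buffer=Dp???????????
Fragment 2: offset=9 data="ilaK" -> buffer=Dp???????ilaK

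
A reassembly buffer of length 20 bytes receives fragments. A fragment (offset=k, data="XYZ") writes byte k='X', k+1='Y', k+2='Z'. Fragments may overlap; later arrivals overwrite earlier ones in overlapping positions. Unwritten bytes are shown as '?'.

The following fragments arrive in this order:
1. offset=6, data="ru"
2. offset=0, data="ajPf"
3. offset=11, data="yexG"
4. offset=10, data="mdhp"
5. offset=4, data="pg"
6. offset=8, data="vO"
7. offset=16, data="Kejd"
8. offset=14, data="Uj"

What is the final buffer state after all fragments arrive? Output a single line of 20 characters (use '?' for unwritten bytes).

Fragment 1: offset=6 data="ru" -> buffer=??????ru????????????
Fragment 2: offset=0 data="ajPf" -> buffer=ajPf??ru????????????
Fragment 3: offset=11 data="yexG" -> buffer=ajPf??ru???yexG?????
Fragment 4: offset=10 data="mdhp" -> buffer=ajPf??ru??mdhpG?????
Fragment 5: offset=4 data="pg" -> buffer=ajPfpgru??mdhpG?????
Fragment 6: offset=8 data="vO" -> buffer=ajPfpgruvOmdhpG?????
Fragment 7: offset=16 data="Kejd" -> buffer=ajPfpgruvOmdhpG?Kejd
Fragment 8: offset=14 data="Uj" -> buffer=ajPfpgruvOmdhpUjKejd

Answer: ajPfpgruvOmdhpUjKejd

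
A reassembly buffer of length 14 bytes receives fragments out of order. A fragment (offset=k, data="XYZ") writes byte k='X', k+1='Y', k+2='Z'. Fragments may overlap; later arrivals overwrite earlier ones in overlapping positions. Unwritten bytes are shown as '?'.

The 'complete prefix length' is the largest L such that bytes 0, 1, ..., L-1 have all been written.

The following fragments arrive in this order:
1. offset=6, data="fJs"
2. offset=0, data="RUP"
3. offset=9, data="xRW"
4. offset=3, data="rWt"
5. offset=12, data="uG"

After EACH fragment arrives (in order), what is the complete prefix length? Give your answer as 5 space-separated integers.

Answer: 0 3 3 12 14

Derivation:
Fragment 1: offset=6 data="fJs" -> buffer=??????fJs????? -> prefix_len=0
Fragment 2: offset=0 data="RUP" -> buffer=RUP???fJs????? -> prefix_len=3
Fragment 3: offset=9 data="xRW" -> buffer=RUP???fJsxRW?? -> prefix_len=3
Fragment 4: offset=3 data="rWt" -> buffer=RUPrWtfJsxRW?? -> prefix_len=12
Fragment 5: offset=12 data="uG" -> buffer=RUPrWtfJsxRWuG -> prefix_len=14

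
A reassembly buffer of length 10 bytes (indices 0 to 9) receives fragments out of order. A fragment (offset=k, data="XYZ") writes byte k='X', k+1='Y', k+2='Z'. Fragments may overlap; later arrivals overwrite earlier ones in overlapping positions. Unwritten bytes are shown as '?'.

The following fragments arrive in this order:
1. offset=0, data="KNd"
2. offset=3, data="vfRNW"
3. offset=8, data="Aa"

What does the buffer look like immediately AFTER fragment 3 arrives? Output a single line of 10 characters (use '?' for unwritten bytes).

Fragment 1: offset=0 data="KNd" -> buffer=KNd???????
Fragment 2: offset=3 data="vfRNW" -> buffer=KNdvfRNW??
Fragment 3: offset=8 data="Aa" -> buffer=KNdvfRNWAa

Answer: KNdvfRNWAa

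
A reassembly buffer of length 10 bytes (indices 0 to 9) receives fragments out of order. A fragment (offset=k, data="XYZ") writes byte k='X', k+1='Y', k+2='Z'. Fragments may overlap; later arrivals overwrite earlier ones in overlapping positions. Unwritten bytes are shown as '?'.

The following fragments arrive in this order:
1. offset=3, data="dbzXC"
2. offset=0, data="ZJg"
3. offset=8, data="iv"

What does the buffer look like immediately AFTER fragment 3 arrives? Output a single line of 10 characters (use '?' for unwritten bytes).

Fragment 1: offset=3 data="dbzXC" -> buffer=???dbzXC??
Fragment 2: offset=0 data="ZJg" -> buffer=ZJgdbzXC??
Fragment 3: offset=8 data="iv" -> buffer=ZJgdbzXCiv

Answer: ZJgdbzXCiv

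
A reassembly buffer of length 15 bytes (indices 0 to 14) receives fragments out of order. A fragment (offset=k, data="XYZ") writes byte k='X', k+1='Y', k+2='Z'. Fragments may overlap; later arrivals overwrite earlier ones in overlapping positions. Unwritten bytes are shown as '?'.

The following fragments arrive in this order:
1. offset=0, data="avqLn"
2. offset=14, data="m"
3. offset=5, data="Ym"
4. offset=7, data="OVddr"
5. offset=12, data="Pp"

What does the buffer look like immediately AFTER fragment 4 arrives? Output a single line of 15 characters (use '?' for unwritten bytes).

Answer: avqLnYmOVddr??m

Derivation:
Fragment 1: offset=0 data="avqLn" -> buffer=avqLn??????????
Fragment 2: offset=14 data="m" -> buffer=avqLn?????????m
Fragment 3: offset=5 data="Ym" -> buffer=avqLnYm???????m
Fragment 4: offset=7 data="OVddr" -> buffer=avqLnYmOVddr??m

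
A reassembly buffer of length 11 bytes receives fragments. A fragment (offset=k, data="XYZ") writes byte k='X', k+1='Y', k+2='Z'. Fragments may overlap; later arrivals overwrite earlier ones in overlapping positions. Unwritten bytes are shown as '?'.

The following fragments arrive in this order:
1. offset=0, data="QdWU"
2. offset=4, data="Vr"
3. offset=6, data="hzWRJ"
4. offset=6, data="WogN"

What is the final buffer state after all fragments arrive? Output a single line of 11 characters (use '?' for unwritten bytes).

Answer: QdWUVrWogNJ

Derivation:
Fragment 1: offset=0 data="QdWU" -> buffer=QdWU???????
Fragment 2: offset=4 data="Vr" -> buffer=QdWUVr?????
Fragment 3: offset=6 data="hzWRJ" -> buffer=QdWUVrhzWRJ
Fragment 4: offset=6 data="WogN" -> buffer=QdWUVrWogNJ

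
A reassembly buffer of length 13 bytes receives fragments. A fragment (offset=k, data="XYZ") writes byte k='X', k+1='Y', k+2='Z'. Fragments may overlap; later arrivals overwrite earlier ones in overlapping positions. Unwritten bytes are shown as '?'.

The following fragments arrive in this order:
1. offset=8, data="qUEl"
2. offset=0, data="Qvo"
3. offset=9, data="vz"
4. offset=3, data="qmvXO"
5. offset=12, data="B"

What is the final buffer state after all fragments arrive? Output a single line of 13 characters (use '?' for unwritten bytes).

Answer: QvoqmvXOqvzlB

Derivation:
Fragment 1: offset=8 data="qUEl" -> buffer=????????qUEl?
Fragment 2: offset=0 data="Qvo" -> buffer=Qvo?????qUEl?
Fragment 3: offset=9 data="vz" -> buffer=Qvo?????qvzl?
Fragment 4: offset=3 data="qmvXO" -> buffer=QvoqmvXOqvzl?
Fragment 5: offset=12 data="B" -> buffer=QvoqmvXOqvzlB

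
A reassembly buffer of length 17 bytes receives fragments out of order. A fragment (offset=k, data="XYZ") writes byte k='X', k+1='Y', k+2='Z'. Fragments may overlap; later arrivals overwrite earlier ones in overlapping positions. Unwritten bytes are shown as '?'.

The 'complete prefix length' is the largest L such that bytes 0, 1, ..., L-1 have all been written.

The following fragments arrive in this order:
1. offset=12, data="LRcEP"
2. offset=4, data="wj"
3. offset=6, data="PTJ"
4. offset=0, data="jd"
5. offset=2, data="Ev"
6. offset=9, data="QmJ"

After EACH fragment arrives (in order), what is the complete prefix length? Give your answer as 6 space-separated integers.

Fragment 1: offset=12 data="LRcEP" -> buffer=????????????LRcEP -> prefix_len=0
Fragment 2: offset=4 data="wj" -> buffer=????wj??????LRcEP -> prefix_len=0
Fragment 3: offset=6 data="PTJ" -> buffer=????wjPTJ???LRcEP -> prefix_len=0
Fragment 4: offset=0 data="jd" -> buffer=jd??wjPTJ???LRcEP -> prefix_len=2
Fragment 5: offset=2 data="Ev" -> buffer=jdEvwjPTJ???LRcEP -> prefix_len=9
Fragment 6: offset=9 data="QmJ" -> buffer=jdEvwjPTJQmJLRcEP -> prefix_len=17

Answer: 0 0 0 2 9 17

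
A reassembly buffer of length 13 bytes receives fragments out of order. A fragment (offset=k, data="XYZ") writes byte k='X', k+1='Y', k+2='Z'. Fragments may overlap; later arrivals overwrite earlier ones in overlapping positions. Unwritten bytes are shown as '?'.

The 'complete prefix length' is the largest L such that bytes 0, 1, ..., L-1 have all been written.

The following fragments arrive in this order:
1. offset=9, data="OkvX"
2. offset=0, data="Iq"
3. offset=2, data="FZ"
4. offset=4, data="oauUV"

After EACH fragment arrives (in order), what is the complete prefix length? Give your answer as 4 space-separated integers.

Fragment 1: offset=9 data="OkvX" -> buffer=?????????OkvX -> prefix_len=0
Fragment 2: offset=0 data="Iq" -> buffer=Iq???????OkvX -> prefix_len=2
Fragment 3: offset=2 data="FZ" -> buffer=IqFZ?????OkvX -> prefix_len=4
Fragment 4: offset=4 data="oauUV" -> buffer=IqFZoauUVOkvX -> prefix_len=13

Answer: 0 2 4 13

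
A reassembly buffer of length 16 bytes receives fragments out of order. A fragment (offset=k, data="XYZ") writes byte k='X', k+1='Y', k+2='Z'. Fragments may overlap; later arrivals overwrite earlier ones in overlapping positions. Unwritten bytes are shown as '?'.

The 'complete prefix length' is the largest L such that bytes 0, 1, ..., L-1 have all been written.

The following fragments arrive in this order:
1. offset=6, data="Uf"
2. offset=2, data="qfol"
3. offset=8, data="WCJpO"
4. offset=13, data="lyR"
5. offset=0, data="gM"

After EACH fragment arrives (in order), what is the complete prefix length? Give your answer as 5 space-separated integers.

Answer: 0 0 0 0 16

Derivation:
Fragment 1: offset=6 data="Uf" -> buffer=??????Uf???????? -> prefix_len=0
Fragment 2: offset=2 data="qfol" -> buffer=??qfolUf???????? -> prefix_len=0
Fragment 3: offset=8 data="WCJpO" -> buffer=??qfolUfWCJpO??? -> prefix_len=0
Fragment 4: offset=13 data="lyR" -> buffer=??qfolUfWCJpOlyR -> prefix_len=0
Fragment 5: offset=0 data="gM" -> buffer=gMqfolUfWCJpOlyR -> prefix_len=16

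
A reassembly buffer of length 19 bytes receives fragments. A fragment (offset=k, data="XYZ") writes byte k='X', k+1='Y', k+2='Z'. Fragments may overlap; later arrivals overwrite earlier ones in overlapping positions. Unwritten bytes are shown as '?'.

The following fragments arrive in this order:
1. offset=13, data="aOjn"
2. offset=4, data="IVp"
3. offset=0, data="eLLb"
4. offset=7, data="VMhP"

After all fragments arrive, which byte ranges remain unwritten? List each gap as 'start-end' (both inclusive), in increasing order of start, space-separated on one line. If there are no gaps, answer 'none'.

Fragment 1: offset=13 len=4
Fragment 2: offset=4 len=3
Fragment 3: offset=0 len=4
Fragment 4: offset=7 len=4
Gaps: 11-12 17-18

Answer: 11-12 17-18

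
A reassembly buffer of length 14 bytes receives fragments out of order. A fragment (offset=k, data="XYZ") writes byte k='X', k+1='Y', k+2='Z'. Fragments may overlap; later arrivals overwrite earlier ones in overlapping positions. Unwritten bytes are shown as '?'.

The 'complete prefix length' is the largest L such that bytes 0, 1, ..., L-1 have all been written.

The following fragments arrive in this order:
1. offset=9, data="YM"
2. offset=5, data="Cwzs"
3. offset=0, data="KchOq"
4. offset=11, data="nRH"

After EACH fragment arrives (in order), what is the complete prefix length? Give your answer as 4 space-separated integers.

Fragment 1: offset=9 data="YM" -> buffer=?????????YM??? -> prefix_len=0
Fragment 2: offset=5 data="Cwzs" -> buffer=?????CwzsYM??? -> prefix_len=0
Fragment 3: offset=0 data="KchOq" -> buffer=KchOqCwzsYM??? -> prefix_len=11
Fragment 4: offset=11 data="nRH" -> buffer=KchOqCwzsYMnRH -> prefix_len=14

Answer: 0 0 11 14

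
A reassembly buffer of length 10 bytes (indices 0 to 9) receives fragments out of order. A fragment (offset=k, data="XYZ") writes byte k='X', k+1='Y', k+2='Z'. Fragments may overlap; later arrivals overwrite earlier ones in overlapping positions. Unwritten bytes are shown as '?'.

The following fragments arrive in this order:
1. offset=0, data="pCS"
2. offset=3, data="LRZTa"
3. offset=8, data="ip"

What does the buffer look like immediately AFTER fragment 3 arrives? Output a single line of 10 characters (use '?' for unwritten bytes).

Answer: pCSLRZTaip

Derivation:
Fragment 1: offset=0 data="pCS" -> buffer=pCS???????
Fragment 2: offset=3 data="LRZTa" -> buffer=pCSLRZTa??
Fragment 3: offset=8 data="ip" -> buffer=pCSLRZTaip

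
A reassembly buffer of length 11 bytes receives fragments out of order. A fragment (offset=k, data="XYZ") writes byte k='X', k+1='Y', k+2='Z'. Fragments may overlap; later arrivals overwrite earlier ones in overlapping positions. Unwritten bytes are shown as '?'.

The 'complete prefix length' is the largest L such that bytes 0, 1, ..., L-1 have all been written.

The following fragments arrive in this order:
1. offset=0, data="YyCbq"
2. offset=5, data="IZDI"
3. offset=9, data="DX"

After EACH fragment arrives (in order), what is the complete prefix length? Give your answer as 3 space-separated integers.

Answer: 5 9 11

Derivation:
Fragment 1: offset=0 data="YyCbq" -> buffer=YyCbq?????? -> prefix_len=5
Fragment 2: offset=5 data="IZDI" -> buffer=YyCbqIZDI?? -> prefix_len=9
Fragment 3: offset=9 data="DX" -> buffer=YyCbqIZDIDX -> prefix_len=11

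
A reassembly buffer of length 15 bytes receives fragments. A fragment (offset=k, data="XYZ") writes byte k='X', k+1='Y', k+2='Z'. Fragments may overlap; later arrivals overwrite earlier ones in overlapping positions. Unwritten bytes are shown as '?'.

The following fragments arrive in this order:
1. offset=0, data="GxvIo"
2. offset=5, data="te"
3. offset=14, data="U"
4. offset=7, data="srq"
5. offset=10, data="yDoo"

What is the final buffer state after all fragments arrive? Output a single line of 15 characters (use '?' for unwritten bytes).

Answer: GxvIotesrqyDooU

Derivation:
Fragment 1: offset=0 data="GxvIo" -> buffer=GxvIo??????????
Fragment 2: offset=5 data="te" -> buffer=GxvIote????????
Fragment 3: offset=14 data="U" -> buffer=GxvIote???????U
Fragment 4: offset=7 data="srq" -> buffer=GxvIotesrq????U
Fragment 5: offset=10 data="yDoo" -> buffer=GxvIotesrqyDooU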